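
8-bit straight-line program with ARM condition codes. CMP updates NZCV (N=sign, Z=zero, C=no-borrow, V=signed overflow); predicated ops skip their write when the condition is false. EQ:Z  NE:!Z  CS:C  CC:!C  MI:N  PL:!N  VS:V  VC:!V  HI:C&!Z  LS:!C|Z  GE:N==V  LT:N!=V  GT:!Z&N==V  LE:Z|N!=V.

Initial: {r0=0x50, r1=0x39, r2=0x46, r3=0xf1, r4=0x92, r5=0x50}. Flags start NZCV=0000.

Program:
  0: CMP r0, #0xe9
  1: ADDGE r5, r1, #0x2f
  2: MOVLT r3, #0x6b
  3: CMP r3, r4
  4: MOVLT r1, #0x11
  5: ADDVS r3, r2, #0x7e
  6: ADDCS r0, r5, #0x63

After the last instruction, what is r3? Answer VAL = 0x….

0: ✓ CMP  NZCV=0000
1: ✓ ADDGE  r5←0x68
2: · MOVLT
3: ✓ CMP  NZCV=0010
4: · MOVLT
5: · ADDVS
6: ✓ ADDCS  r0←0xcb

VAL = 0xf1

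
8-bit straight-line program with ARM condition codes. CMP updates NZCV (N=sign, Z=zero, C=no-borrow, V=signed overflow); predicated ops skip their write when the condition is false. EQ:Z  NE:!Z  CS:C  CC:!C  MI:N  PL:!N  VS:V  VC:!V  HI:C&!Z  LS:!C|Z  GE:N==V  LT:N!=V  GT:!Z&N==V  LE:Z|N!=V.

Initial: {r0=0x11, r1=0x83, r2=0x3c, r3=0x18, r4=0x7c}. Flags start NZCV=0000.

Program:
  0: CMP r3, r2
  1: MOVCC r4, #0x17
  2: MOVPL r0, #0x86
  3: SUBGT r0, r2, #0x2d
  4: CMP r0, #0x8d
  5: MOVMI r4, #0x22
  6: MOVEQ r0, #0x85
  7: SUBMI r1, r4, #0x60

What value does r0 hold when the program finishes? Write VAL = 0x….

[0] flags=1000 → (cmp)
[1] flags=1000 CC?T → r4=0x17
[2] flags=1000 PL?F → skip
[3] flags=1000 GT?F → skip
[4] flags=1001 → (cmp)
[5] flags=1001 MI?T → r4=0x22
[6] flags=1001 EQ?F → skip
[7] flags=1001 MI?T → r1=0xc2

VAL = 0x11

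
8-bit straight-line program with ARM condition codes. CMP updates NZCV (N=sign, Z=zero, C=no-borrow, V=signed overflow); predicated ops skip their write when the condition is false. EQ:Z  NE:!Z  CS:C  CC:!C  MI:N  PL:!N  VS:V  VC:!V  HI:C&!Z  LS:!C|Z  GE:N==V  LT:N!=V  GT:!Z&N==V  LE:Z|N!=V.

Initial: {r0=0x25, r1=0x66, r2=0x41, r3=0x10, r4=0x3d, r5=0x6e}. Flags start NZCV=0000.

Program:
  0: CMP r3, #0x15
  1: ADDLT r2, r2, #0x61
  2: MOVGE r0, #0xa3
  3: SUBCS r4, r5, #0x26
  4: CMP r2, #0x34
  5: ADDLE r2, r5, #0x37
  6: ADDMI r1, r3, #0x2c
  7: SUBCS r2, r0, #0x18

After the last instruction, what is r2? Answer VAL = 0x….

[0] flags=1000 → (cmp)
[1] flags=1000 LT?T → r2=0xa2
[2] flags=1000 GE?F → skip
[3] flags=1000 CS?F → skip
[4] flags=0011 → (cmp)
[5] flags=0011 LE?T → r2=0xa5
[6] flags=0011 MI?F → skip
[7] flags=0011 CS?T → r2=0x0d

VAL = 0x0d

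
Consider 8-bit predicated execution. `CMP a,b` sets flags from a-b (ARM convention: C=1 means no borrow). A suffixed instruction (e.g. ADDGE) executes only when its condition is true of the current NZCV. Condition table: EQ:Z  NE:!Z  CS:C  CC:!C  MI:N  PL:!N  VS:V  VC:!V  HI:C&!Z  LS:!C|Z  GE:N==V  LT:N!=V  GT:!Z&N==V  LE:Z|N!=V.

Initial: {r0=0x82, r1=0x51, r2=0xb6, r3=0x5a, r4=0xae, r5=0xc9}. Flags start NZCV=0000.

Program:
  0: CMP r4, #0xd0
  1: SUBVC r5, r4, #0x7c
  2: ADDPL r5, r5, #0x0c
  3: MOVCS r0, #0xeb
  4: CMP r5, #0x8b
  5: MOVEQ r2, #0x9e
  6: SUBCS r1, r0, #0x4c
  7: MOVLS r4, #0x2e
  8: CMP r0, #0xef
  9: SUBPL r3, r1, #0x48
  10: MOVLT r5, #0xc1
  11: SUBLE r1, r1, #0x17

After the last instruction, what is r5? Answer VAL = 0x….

[0] flags=1000 → (cmp)
[1] flags=1000 VC?T → r5=0x32
[2] flags=1000 PL?F → skip
[3] flags=1000 CS?F → skip
[4] flags=1001 → (cmp)
[5] flags=1001 EQ?F → skip
[6] flags=1001 CS?F → skip
[7] flags=1001 LS?T → r4=0x2e
[8] flags=1000 → (cmp)
[9] flags=1000 PL?F → skip
[10] flags=1000 LT?T → r5=0xc1
[11] flags=1000 LE?T → r1=0x3a

VAL = 0xc1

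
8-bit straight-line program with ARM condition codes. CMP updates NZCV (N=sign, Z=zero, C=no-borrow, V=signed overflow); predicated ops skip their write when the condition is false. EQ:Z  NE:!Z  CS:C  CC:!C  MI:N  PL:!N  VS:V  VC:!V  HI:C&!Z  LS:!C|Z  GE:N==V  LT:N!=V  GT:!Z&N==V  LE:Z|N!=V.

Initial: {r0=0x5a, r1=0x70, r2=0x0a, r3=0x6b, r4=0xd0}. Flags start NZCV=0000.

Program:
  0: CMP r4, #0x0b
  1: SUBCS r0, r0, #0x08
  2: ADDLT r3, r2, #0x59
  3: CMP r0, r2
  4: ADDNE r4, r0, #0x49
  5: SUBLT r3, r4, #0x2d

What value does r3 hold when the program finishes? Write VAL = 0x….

0: ✓ CMP  NZCV=1010
1: ✓ SUBCS  r0←0x52
2: ✓ ADDLT  r3←0x63
3: ✓ CMP  NZCV=0010
4: ✓ ADDNE  r4←0x9b
5: · SUBLT

VAL = 0x63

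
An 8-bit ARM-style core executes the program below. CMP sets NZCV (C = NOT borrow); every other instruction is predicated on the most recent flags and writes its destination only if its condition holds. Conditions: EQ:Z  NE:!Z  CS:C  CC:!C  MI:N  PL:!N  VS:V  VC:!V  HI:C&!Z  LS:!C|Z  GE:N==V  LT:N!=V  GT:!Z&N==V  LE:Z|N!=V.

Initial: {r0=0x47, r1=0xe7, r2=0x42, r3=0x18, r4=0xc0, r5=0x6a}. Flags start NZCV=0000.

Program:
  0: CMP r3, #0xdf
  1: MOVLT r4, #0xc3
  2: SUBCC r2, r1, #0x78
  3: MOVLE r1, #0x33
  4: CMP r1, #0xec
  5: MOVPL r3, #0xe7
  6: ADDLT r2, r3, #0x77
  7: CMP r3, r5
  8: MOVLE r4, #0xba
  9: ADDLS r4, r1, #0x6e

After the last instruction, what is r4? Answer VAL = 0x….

VAL = 0x55

0: ✓ CMP  NZCV=0000
1: · MOVLT
2: ✓ SUBCC  r2←0x6f
3: · MOVLE
4: ✓ CMP  NZCV=1000
5: · MOVPL
6: ✓ ADDLT  r2←0x8f
7: ✓ CMP  NZCV=1000
8: ✓ MOVLE  r4←0xba
9: ✓ ADDLS  r4←0x55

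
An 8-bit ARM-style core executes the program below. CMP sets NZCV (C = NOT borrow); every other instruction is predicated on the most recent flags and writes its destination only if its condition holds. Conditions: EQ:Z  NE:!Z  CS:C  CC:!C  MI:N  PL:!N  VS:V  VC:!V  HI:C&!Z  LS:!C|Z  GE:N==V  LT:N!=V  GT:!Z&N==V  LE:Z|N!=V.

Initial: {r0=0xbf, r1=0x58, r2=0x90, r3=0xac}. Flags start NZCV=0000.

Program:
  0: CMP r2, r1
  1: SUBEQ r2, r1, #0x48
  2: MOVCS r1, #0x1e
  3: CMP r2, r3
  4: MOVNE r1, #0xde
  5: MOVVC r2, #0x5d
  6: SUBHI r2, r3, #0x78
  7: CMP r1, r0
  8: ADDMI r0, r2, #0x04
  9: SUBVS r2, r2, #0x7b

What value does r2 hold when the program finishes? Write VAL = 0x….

[0] flags=0011 → (cmp)
[1] flags=0011 EQ?F → skip
[2] flags=0011 CS?T → r1=0x1e
[3] flags=1000 → (cmp)
[4] flags=1000 NE?T → r1=0xde
[5] flags=1000 VC?T → r2=0x5d
[6] flags=1000 HI?F → skip
[7] flags=0010 → (cmp)
[8] flags=0010 MI?F → skip
[9] flags=0010 VS?F → skip

VAL = 0x5d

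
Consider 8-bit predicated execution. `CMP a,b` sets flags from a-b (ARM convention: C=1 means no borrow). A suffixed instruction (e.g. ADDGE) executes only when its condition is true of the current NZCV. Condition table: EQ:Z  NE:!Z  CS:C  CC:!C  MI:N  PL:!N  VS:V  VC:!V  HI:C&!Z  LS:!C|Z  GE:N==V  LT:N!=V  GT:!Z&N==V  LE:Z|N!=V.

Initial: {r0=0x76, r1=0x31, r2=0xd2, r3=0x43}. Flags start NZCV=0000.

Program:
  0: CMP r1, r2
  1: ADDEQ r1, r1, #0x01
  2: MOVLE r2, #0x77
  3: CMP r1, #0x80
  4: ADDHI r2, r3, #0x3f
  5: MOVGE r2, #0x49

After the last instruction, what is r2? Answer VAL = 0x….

VAL = 0x49

0: ✓ CMP  NZCV=0000
1: · ADDEQ
2: · MOVLE
3: ✓ CMP  NZCV=1001
4: · ADDHI
5: ✓ MOVGE  r2←0x49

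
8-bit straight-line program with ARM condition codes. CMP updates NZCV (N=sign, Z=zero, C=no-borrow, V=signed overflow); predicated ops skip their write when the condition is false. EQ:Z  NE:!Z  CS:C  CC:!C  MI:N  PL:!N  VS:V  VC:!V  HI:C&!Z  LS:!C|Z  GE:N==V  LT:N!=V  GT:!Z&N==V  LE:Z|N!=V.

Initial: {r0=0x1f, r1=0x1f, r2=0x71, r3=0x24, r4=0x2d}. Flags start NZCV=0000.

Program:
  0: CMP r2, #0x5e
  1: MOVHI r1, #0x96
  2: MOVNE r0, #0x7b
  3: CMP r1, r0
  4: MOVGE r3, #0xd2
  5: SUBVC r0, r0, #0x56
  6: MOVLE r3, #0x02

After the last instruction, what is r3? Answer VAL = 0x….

VAL = 0x02

[0] flags=0010 → (cmp)
[1] flags=0010 HI?T → r1=0x96
[2] flags=0010 NE?T → r0=0x7b
[3] flags=0011 → (cmp)
[4] flags=0011 GE?F → skip
[5] flags=0011 VC?F → skip
[6] flags=0011 LE?T → r3=0x02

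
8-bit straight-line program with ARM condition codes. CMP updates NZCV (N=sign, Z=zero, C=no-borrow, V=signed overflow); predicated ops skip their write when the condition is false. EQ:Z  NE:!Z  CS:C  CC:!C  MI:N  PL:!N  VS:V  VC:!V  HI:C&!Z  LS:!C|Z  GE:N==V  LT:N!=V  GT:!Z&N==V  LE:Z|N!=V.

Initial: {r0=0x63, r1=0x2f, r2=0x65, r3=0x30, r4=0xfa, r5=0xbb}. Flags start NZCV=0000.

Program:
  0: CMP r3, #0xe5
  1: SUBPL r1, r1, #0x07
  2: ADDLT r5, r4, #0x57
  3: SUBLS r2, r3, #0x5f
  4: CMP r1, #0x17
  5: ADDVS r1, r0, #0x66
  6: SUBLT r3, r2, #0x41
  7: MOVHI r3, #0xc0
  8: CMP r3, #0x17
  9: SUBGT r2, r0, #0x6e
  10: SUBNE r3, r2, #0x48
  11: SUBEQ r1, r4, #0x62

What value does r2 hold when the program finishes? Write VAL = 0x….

[0] flags=0000 → (cmp)
[1] flags=0000 PL?T → r1=0x28
[2] flags=0000 LT?F → skip
[3] flags=0000 LS?T → r2=0xd1
[4] flags=0010 → (cmp)
[5] flags=0010 VS?F → skip
[6] flags=0010 LT?F → skip
[7] flags=0010 HI?T → r3=0xc0
[8] flags=1010 → (cmp)
[9] flags=1010 GT?F → skip
[10] flags=1010 NE?T → r3=0x89
[11] flags=1010 EQ?F → skip

VAL = 0xd1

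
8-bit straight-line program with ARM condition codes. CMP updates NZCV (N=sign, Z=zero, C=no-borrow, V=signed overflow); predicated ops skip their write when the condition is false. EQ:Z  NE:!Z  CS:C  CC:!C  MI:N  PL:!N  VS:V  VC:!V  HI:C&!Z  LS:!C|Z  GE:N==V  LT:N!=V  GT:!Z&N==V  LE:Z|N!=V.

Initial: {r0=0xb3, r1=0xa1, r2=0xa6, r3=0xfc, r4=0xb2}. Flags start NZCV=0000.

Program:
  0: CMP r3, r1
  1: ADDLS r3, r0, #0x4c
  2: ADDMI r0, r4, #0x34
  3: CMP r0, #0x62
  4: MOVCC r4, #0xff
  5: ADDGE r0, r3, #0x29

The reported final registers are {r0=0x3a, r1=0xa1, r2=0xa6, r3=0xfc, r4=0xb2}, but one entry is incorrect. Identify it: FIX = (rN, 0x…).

[0] flags=0010 → (cmp)
[1] flags=0010 LS?F → skip
[2] flags=0010 MI?F → skip
[3] flags=0011 → (cmp)
[4] flags=0011 CC?F → skip
[5] flags=0011 GE?F → skip

FIX = (r0, 0xb3)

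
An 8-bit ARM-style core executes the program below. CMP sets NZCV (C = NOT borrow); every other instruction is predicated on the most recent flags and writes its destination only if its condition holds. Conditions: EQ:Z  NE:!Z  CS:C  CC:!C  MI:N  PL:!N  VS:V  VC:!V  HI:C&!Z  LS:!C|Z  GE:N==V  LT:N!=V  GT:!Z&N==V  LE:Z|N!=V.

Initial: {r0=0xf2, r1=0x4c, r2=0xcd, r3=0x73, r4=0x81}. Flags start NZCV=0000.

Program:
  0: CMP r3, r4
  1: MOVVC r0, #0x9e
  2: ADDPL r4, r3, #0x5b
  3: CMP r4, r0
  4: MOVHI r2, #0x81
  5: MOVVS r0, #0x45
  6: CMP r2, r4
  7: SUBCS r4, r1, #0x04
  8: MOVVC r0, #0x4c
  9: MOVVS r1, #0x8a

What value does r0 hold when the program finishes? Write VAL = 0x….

[0] flags=1001 → (cmp)
[1] flags=1001 VC?F → skip
[2] flags=1001 PL?F → skip
[3] flags=1000 → (cmp)
[4] flags=1000 HI?F → skip
[5] flags=1000 VS?F → skip
[6] flags=0010 → (cmp)
[7] flags=0010 CS?T → r4=0x48
[8] flags=0010 VC?T → r0=0x4c
[9] flags=0010 VS?F → skip

VAL = 0x4c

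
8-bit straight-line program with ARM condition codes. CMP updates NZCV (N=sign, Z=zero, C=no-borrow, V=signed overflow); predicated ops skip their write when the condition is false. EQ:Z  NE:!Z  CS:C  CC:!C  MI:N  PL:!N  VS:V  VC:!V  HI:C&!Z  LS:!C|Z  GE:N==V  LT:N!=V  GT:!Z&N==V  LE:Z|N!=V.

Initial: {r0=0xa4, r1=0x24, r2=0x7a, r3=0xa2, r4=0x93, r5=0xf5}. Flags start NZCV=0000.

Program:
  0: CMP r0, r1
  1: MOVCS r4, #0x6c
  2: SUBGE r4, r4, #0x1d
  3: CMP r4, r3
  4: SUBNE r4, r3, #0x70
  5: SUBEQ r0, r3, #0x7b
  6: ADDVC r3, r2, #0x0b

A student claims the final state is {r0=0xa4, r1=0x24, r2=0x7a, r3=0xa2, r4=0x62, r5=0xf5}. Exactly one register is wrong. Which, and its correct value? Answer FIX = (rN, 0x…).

0: ✓ CMP  NZCV=1010
1: ✓ MOVCS  r4←0x6c
2: · SUBGE
3: ✓ CMP  NZCV=1001
4: ✓ SUBNE  r4←0x32
5: · SUBEQ
6: · ADDVC

FIX = (r4, 0x32)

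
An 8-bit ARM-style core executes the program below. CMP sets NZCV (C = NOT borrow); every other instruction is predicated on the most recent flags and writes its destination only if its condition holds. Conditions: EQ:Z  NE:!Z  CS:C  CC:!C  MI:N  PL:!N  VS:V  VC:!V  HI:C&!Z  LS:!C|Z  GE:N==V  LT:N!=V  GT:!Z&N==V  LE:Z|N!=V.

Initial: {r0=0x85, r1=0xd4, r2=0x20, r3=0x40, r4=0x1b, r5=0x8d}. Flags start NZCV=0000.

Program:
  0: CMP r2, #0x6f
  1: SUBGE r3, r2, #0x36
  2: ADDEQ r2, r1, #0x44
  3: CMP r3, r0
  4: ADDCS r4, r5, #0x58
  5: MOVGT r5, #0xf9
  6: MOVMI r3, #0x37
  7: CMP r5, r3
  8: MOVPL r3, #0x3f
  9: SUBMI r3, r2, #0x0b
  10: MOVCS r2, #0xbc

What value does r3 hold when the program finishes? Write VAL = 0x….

VAL = 0x15

0: ✓ CMP  NZCV=1000
1: · SUBGE
2: · ADDEQ
3: ✓ CMP  NZCV=1001
4: · ADDCS
5: ✓ MOVGT  r5←0xf9
6: ✓ MOVMI  r3←0x37
7: ✓ CMP  NZCV=1010
8: · MOVPL
9: ✓ SUBMI  r3←0x15
10: ✓ MOVCS  r2←0xbc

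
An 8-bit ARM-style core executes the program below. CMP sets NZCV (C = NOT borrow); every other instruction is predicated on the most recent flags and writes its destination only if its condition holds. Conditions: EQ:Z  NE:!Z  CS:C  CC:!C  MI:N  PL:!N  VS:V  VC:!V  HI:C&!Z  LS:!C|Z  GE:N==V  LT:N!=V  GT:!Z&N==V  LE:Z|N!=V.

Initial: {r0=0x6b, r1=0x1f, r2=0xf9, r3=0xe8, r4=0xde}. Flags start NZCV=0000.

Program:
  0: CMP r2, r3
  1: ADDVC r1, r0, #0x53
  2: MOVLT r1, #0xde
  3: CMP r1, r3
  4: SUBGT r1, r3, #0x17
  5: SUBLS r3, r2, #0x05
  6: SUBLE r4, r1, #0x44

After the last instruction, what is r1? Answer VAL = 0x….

VAL = 0xbe

[0] flags=0010 → (cmp)
[1] flags=0010 VC?T → r1=0xbe
[2] flags=0010 LT?F → skip
[3] flags=1000 → (cmp)
[4] flags=1000 GT?F → skip
[5] flags=1000 LS?T → r3=0xf4
[6] flags=1000 LE?T → r4=0x7a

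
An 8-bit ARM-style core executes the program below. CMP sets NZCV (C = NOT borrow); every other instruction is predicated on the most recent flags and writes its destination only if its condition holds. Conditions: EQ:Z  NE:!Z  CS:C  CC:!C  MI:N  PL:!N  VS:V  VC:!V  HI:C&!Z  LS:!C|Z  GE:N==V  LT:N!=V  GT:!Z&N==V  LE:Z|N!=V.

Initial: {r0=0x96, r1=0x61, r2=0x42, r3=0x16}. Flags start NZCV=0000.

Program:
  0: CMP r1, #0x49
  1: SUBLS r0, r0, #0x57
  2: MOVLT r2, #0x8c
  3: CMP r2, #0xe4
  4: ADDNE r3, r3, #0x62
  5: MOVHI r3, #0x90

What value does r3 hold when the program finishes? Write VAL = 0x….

[0] flags=0010 → (cmp)
[1] flags=0010 LS?F → skip
[2] flags=0010 LT?F → skip
[3] flags=0000 → (cmp)
[4] flags=0000 NE?T → r3=0x78
[5] flags=0000 HI?F → skip

VAL = 0x78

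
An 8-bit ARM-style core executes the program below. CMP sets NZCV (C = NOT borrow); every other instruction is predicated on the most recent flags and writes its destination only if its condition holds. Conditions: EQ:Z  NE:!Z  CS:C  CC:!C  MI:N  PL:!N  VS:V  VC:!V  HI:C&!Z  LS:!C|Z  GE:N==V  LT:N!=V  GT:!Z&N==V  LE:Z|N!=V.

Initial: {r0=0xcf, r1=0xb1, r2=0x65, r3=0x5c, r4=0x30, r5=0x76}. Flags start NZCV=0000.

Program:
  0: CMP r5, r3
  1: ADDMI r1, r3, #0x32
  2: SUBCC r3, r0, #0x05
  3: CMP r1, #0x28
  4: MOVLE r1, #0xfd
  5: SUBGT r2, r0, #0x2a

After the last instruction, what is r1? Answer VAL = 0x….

[0] flags=0010 → (cmp)
[1] flags=0010 MI?F → skip
[2] flags=0010 CC?F → skip
[3] flags=1010 → (cmp)
[4] flags=1010 LE?T → r1=0xfd
[5] flags=1010 GT?F → skip

VAL = 0xfd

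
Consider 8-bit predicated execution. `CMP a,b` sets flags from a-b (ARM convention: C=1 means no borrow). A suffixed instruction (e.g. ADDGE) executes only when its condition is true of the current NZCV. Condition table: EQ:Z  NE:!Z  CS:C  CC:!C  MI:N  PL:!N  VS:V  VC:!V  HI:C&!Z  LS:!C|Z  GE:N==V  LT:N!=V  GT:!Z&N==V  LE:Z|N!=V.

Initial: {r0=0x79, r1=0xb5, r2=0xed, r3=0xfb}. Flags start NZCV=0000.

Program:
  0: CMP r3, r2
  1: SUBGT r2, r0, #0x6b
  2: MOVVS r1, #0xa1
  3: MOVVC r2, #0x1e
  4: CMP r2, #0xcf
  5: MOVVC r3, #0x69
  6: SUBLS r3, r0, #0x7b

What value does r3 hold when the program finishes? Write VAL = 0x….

VAL = 0xfe

[0] flags=0010 → (cmp)
[1] flags=0010 GT?T → r2=0x0e
[2] flags=0010 VS?F → skip
[3] flags=0010 VC?T → r2=0x1e
[4] flags=0000 → (cmp)
[5] flags=0000 VC?T → r3=0x69
[6] flags=0000 LS?T → r3=0xfe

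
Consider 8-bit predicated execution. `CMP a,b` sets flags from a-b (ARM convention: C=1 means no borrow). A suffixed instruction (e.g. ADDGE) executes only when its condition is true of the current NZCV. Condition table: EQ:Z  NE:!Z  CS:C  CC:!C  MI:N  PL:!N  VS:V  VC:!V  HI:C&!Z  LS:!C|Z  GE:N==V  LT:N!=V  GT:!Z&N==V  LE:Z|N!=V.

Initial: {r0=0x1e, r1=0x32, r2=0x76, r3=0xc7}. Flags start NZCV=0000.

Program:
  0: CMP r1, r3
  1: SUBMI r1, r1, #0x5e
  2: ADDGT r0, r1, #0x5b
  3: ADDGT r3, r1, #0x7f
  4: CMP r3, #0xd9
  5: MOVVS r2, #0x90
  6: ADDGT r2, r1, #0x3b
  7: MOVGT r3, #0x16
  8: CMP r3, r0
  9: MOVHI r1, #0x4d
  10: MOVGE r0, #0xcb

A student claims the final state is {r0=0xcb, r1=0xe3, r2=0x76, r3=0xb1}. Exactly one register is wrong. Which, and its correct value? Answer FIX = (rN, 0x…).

FIX = (r1, 0x4d)

[0] flags=0000 → (cmp)
[1] flags=0000 MI?F → skip
[2] flags=0000 GT?T → r0=0x8d
[3] flags=0000 GT?T → r3=0xb1
[4] flags=1000 → (cmp)
[5] flags=1000 VS?F → skip
[6] flags=1000 GT?F → skip
[7] flags=1000 GT?F → skip
[8] flags=0010 → (cmp)
[9] flags=0010 HI?T → r1=0x4d
[10] flags=0010 GE?T → r0=0xcb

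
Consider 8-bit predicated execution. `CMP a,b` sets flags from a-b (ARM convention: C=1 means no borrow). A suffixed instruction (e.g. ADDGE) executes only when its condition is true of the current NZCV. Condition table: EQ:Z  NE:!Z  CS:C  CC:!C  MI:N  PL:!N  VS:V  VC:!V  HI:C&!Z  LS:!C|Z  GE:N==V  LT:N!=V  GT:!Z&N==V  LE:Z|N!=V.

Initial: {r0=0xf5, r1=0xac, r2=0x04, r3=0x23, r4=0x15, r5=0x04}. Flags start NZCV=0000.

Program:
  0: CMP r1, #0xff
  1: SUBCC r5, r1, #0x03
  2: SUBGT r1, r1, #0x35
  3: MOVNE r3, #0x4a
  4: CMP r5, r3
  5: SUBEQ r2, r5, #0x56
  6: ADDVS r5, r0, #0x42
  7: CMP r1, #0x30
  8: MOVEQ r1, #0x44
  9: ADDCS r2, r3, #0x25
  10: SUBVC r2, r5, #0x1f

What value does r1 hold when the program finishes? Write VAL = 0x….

VAL = 0xac

[0] flags=1000 → (cmp)
[1] flags=1000 CC?T → r5=0xa9
[2] flags=1000 GT?F → skip
[3] flags=1000 NE?T → r3=0x4a
[4] flags=0011 → (cmp)
[5] flags=0011 EQ?F → skip
[6] flags=0011 VS?T → r5=0x37
[7] flags=0011 → (cmp)
[8] flags=0011 EQ?F → skip
[9] flags=0011 CS?T → r2=0x6f
[10] flags=0011 VC?F → skip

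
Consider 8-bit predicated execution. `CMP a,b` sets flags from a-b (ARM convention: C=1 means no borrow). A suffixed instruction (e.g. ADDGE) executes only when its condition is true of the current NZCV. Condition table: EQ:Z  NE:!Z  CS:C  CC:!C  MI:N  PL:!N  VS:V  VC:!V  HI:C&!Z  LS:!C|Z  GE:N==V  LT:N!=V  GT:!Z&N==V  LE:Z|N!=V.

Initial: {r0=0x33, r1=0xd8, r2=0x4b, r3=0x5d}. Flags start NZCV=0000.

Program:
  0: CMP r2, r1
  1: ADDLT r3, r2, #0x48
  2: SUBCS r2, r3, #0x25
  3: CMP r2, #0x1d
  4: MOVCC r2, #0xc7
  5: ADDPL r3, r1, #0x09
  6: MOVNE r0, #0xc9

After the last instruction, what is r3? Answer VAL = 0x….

VAL = 0xe1

[0] flags=0000 → (cmp)
[1] flags=0000 LT?F → skip
[2] flags=0000 CS?F → skip
[3] flags=0010 → (cmp)
[4] flags=0010 CC?F → skip
[5] flags=0010 PL?T → r3=0xe1
[6] flags=0010 NE?T → r0=0xc9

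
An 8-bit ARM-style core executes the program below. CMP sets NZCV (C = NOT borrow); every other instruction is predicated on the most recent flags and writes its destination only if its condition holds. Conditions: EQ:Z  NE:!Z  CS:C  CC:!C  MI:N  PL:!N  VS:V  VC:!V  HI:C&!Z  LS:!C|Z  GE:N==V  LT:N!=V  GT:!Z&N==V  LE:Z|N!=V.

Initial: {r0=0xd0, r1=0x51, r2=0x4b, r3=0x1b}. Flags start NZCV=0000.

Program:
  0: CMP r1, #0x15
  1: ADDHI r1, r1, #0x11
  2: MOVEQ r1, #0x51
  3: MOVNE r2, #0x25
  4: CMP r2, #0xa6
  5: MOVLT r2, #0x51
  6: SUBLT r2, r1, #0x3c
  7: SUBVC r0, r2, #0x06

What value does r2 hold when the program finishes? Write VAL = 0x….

VAL = 0x25

[0] flags=0010 → (cmp)
[1] flags=0010 HI?T → r1=0x62
[2] flags=0010 EQ?F → skip
[3] flags=0010 NE?T → r2=0x25
[4] flags=0000 → (cmp)
[5] flags=0000 LT?F → skip
[6] flags=0000 LT?F → skip
[7] flags=0000 VC?T → r0=0x1f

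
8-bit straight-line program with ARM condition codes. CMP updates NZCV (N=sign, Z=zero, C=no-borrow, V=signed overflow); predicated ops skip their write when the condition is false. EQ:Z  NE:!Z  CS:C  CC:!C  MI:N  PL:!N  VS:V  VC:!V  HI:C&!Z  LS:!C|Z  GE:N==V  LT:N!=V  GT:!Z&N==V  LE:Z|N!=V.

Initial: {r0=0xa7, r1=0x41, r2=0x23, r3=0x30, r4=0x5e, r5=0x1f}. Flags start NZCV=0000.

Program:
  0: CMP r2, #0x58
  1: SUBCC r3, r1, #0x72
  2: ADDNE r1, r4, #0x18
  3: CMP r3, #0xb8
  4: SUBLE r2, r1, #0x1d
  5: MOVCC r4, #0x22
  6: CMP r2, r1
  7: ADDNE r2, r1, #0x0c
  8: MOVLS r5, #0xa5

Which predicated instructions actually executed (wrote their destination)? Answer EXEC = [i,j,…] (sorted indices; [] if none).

[0] flags=1000 → (cmp)
[1] flags=1000 CC?T → r3=0xcf
[2] flags=1000 NE?T → r1=0x76
[3] flags=0010 → (cmp)
[4] flags=0010 LE?F → skip
[5] flags=0010 CC?F → skip
[6] flags=1000 → (cmp)
[7] flags=1000 NE?T → r2=0x82
[8] flags=1000 LS?T → r5=0xa5

EXEC = [1,2,7,8]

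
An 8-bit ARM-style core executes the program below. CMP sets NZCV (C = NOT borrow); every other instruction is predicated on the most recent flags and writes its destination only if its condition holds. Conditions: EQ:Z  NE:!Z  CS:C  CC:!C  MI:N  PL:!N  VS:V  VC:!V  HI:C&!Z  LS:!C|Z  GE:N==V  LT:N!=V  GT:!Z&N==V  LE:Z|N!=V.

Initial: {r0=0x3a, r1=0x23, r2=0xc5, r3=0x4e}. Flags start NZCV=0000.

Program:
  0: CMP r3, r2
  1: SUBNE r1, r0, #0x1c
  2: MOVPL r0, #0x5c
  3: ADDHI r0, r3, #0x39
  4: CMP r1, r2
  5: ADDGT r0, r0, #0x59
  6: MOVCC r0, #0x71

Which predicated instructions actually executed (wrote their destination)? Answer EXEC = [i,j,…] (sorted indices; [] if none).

0: ✓ CMP  NZCV=1001
1: ✓ SUBNE  r1←0x1e
2: · MOVPL
3: · ADDHI
4: ✓ CMP  NZCV=0000
5: ✓ ADDGT  r0←0x93
6: ✓ MOVCC  r0←0x71

EXEC = [1,5,6]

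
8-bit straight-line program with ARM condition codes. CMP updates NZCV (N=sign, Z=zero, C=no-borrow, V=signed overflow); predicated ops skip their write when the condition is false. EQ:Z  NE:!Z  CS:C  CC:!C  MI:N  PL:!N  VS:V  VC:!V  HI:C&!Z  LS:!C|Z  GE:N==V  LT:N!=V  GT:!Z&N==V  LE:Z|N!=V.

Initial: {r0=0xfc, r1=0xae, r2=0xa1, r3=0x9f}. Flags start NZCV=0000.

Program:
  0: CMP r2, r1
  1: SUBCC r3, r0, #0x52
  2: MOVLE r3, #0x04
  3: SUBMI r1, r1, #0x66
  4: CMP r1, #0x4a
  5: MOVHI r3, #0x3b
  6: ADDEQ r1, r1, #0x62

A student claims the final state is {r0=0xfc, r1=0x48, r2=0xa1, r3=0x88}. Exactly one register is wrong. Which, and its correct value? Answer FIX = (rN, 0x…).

[0] flags=1000 → (cmp)
[1] flags=1000 CC?T → r3=0xaa
[2] flags=1000 LE?T → r3=0x04
[3] flags=1000 MI?T → r1=0x48
[4] flags=1000 → (cmp)
[5] flags=1000 HI?F → skip
[6] flags=1000 EQ?F → skip

FIX = (r3, 0x04)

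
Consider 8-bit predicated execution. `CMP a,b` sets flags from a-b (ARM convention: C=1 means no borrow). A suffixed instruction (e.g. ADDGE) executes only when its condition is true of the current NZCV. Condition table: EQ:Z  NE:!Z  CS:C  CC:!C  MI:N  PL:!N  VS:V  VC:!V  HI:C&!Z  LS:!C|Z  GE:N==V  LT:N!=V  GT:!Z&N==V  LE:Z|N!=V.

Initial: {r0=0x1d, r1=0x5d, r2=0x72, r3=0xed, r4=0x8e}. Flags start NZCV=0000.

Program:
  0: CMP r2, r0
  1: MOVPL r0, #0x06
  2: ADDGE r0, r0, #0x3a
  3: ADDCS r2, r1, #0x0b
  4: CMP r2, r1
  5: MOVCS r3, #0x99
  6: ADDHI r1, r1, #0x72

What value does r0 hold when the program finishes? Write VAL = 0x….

[0] flags=0010 → (cmp)
[1] flags=0010 PL?T → r0=0x06
[2] flags=0010 GE?T → r0=0x40
[3] flags=0010 CS?T → r2=0x68
[4] flags=0010 → (cmp)
[5] flags=0010 CS?T → r3=0x99
[6] flags=0010 HI?T → r1=0xcf

VAL = 0x40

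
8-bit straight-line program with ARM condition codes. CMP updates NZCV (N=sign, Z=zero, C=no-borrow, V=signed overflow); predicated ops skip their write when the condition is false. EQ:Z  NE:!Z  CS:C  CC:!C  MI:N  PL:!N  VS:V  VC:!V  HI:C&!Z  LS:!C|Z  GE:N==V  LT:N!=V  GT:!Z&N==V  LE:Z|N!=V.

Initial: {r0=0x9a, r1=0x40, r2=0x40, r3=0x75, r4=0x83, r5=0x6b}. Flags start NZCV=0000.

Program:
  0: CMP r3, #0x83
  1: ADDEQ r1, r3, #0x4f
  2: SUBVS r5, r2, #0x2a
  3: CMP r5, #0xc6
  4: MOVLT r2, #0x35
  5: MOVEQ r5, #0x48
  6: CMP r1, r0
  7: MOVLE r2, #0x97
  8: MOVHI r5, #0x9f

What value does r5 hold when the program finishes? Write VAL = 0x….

VAL = 0x16

[0] flags=1001 → (cmp)
[1] flags=1001 EQ?F → skip
[2] flags=1001 VS?T → r5=0x16
[3] flags=0000 → (cmp)
[4] flags=0000 LT?F → skip
[5] flags=0000 EQ?F → skip
[6] flags=1001 → (cmp)
[7] flags=1001 LE?F → skip
[8] flags=1001 HI?F → skip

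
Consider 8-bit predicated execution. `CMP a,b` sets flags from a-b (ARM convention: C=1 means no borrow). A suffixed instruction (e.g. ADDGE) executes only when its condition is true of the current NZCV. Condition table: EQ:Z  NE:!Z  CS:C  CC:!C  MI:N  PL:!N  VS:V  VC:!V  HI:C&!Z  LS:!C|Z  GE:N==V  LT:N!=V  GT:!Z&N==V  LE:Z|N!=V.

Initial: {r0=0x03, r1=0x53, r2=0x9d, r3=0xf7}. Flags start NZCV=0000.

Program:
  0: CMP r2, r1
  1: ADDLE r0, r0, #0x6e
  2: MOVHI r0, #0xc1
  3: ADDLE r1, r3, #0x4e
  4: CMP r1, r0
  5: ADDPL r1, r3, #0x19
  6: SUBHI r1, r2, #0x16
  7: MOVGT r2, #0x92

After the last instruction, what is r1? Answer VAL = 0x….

0: ✓ CMP  NZCV=0011
1: ✓ ADDLE  r0←0x71
2: ✓ MOVHI  r0←0xc1
3: ✓ ADDLE  r1←0x45
4: ✓ CMP  NZCV=1001
5: · ADDPL
6: · SUBHI
7: ✓ MOVGT  r2←0x92

VAL = 0x45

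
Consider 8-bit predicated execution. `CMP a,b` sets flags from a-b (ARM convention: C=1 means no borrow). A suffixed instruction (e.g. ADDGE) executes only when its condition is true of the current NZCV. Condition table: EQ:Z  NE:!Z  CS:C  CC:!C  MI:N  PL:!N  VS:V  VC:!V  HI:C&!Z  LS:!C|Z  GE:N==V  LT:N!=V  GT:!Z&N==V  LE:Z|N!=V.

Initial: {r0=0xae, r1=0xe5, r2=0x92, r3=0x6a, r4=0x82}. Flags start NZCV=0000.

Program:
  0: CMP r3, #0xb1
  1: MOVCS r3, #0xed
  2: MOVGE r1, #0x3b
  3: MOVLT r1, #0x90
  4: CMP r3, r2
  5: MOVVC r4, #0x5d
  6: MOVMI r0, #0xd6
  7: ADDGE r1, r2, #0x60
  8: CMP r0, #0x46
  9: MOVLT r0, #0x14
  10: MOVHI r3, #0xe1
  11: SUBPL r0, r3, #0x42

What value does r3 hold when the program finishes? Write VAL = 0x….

VAL = 0xe1

[0] flags=1001 → (cmp)
[1] flags=1001 CS?F → skip
[2] flags=1001 GE?T → r1=0x3b
[3] flags=1001 LT?F → skip
[4] flags=1001 → (cmp)
[5] flags=1001 VC?F → skip
[6] flags=1001 MI?T → r0=0xd6
[7] flags=1001 GE?T → r1=0xf2
[8] flags=1010 → (cmp)
[9] flags=1010 LT?T → r0=0x14
[10] flags=1010 HI?T → r3=0xe1
[11] flags=1010 PL?F → skip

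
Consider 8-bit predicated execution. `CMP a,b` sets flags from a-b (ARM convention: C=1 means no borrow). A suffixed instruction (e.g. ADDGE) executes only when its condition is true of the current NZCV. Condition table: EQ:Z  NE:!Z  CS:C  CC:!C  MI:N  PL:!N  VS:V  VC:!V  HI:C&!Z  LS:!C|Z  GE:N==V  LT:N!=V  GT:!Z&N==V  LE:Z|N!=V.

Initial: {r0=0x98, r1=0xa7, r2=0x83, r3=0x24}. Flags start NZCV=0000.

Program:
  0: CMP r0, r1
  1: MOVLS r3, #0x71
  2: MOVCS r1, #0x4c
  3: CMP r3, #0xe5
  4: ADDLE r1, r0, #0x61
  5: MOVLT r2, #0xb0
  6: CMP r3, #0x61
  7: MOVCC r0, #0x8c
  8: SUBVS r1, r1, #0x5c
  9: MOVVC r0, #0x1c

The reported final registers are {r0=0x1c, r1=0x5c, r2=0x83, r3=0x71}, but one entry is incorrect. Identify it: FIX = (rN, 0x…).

FIX = (r1, 0xa7)

[0] flags=1000 → (cmp)
[1] flags=1000 LS?T → r3=0x71
[2] flags=1000 CS?F → skip
[3] flags=1001 → (cmp)
[4] flags=1001 LE?F → skip
[5] flags=1001 LT?F → skip
[6] flags=0010 → (cmp)
[7] flags=0010 CC?F → skip
[8] flags=0010 VS?F → skip
[9] flags=0010 VC?T → r0=0x1c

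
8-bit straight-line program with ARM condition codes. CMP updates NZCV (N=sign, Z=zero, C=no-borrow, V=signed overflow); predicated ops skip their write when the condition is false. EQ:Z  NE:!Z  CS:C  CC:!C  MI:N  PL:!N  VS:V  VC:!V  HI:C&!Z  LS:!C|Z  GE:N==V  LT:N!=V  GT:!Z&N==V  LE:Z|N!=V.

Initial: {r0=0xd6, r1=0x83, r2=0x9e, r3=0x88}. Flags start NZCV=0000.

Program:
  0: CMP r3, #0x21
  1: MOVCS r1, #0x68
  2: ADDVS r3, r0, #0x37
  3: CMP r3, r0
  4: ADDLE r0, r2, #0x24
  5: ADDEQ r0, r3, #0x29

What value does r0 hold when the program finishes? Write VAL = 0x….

VAL = 0xd6

0: ✓ CMP  NZCV=0011
1: ✓ MOVCS  r1←0x68
2: ✓ ADDVS  r3←0x0d
3: ✓ CMP  NZCV=0000
4: · ADDLE
5: · ADDEQ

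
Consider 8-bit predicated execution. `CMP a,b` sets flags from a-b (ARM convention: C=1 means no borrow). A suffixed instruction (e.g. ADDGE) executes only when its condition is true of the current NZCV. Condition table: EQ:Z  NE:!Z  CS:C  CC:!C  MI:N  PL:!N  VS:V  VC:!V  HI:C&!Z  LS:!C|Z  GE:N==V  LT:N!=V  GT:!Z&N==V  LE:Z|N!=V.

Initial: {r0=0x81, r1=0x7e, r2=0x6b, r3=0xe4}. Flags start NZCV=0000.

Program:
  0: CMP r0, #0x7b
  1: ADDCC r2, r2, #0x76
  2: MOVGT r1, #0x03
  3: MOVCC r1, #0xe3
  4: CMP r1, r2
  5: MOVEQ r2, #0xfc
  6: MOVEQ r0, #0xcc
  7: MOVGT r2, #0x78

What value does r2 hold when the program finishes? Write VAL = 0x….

[0] flags=0011 → (cmp)
[1] flags=0011 CC?F → skip
[2] flags=0011 GT?F → skip
[3] flags=0011 CC?F → skip
[4] flags=0010 → (cmp)
[5] flags=0010 EQ?F → skip
[6] flags=0010 EQ?F → skip
[7] flags=0010 GT?T → r2=0x78

VAL = 0x78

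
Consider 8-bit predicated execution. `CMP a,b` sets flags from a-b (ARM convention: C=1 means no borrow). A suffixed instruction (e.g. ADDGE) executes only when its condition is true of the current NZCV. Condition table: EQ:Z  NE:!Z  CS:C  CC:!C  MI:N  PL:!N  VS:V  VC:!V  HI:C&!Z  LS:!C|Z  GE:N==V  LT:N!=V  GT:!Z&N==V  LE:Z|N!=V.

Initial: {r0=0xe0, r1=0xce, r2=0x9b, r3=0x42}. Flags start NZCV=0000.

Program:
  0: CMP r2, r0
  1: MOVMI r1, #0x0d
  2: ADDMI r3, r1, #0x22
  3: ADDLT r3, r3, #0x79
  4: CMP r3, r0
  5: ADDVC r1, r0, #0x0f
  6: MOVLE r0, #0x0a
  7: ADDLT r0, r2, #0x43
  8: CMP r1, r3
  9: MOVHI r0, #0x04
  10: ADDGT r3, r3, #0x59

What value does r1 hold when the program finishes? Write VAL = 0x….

0: ✓ CMP  NZCV=1000
1: ✓ MOVMI  r1←0x0d
2: ✓ ADDMI  r3←0x2f
3: ✓ ADDLT  r3←0xa8
4: ✓ CMP  NZCV=1000
5: ✓ ADDVC  r1←0xef
6: ✓ MOVLE  r0←0x0a
7: ✓ ADDLT  r0←0xde
8: ✓ CMP  NZCV=0010
9: ✓ MOVHI  r0←0x04
10: ✓ ADDGT  r3←0x01

VAL = 0xef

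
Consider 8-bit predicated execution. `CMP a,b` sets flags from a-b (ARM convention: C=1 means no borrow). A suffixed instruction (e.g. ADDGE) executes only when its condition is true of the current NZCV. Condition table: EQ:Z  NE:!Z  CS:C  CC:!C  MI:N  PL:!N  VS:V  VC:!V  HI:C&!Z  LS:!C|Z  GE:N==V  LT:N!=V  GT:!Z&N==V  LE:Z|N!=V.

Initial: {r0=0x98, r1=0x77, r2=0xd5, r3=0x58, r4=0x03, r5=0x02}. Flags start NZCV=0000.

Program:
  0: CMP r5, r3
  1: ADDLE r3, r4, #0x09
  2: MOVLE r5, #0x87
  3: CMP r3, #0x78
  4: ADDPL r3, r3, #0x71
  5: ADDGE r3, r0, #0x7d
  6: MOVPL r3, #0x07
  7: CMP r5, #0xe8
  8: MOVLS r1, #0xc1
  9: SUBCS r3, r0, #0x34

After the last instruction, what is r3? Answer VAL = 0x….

[0] flags=1000 → (cmp)
[1] flags=1000 LE?T → r3=0x0c
[2] flags=1000 LE?T → r5=0x87
[3] flags=1000 → (cmp)
[4] flags=1000 PL?F → skip
[5] flags=1000 GE?F → skip
[6] flags=1000 PL?F → skip
[7] flags=1000 → (cmp)
[8] flags=1000 LS?T → r1=0xc1
[9] flags=1000 CS?F → skip

VAL = 0x0c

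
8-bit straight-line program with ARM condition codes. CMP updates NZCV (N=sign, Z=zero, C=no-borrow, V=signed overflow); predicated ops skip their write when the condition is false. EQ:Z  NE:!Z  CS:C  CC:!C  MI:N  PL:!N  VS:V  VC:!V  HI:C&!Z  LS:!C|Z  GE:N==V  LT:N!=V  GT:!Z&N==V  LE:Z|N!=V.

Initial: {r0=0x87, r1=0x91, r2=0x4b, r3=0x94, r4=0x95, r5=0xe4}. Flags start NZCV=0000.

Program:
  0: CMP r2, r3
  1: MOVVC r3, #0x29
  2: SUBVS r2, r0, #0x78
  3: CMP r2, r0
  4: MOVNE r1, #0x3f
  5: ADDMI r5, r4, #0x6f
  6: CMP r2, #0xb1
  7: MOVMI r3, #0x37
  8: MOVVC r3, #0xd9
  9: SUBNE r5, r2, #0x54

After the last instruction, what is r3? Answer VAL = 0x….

0: ✓ CMP  NZCV=1001
1: · MOVVC
2: ✓ SUBVS  r2←0x0f
3: ✓ CMP  NZCV=1001
4: ✓ MOVNE  r1←0x3f
5: ✓ ADDMI  r5←0x04
6: ✓ CMP  NZCV=0000
7: · MOVMI
8: ✓ MOVVC  r3←0xd9
9: ✓ SUBNE  r5←0xbb

VAL = 0xd9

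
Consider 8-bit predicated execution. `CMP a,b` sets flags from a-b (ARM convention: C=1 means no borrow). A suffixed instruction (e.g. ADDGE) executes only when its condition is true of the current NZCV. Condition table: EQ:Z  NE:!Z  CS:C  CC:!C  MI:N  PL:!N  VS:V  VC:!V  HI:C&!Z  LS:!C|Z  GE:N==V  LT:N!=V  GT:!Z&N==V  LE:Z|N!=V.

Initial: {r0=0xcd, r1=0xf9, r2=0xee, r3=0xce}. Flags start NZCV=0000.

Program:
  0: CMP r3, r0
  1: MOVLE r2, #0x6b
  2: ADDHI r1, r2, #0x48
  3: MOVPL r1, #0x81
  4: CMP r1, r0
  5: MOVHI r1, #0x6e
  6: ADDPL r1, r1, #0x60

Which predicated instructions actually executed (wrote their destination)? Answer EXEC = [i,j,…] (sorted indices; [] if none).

EXEC = [2,3]

[0] flags=0010 → (cmp)
[1] flags=0010 LE?F → skip
[2] flags=0010 HI?T → r1=0x36
[3] flags=0010 PL?T → r1=0x81
[4] flags=1000 → (cmp)
[5] flags=1000 HI?F → skip
[6] flags=1000 PL?F → skip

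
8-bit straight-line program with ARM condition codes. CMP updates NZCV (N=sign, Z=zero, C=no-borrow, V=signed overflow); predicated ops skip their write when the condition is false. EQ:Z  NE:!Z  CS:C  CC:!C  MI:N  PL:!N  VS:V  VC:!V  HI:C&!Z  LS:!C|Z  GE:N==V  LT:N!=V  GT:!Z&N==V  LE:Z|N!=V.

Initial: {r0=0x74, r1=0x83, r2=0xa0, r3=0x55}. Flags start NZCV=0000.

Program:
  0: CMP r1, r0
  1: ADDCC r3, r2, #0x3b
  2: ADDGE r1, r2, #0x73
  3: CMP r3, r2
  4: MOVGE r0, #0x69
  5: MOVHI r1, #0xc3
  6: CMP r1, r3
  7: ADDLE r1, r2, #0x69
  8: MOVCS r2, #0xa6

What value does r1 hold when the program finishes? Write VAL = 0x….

VAL = 0x09

[0] flags=0011 → (cmp)
[1] flags=0011 CC?F → skip
[2] flags=0011 GE?F → skip
[3] flags=1001 → (cmp)
[4] flags=1001 GE?T → r0=0x69
[5] flags=1001 HI?F → skip
[6] flags=0011 → (cmp)
[7] flags=0011 LE?T → r1=0x09
[8] flags=0011 CS?T → r2=0xa6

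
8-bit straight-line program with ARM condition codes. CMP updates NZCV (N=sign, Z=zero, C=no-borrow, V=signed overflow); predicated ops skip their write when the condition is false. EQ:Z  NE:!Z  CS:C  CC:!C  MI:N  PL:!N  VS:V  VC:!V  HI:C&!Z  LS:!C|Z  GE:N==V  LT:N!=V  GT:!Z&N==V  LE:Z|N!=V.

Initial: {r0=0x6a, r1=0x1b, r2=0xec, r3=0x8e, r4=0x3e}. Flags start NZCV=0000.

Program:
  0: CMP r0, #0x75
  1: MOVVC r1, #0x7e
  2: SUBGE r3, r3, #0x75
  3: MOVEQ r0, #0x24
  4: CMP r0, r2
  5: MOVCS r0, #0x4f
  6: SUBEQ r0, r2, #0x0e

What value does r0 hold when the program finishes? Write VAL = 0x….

0: ✓ CMP  NZCV=1000
1: ✓ MOVVC  r1←0x7e
2: · SUBGE
3: · MOVEQ
4: ✓ CMP  NZCV=0000
5: · MOVCS
6: · SUBEQ

VAL = 0x6a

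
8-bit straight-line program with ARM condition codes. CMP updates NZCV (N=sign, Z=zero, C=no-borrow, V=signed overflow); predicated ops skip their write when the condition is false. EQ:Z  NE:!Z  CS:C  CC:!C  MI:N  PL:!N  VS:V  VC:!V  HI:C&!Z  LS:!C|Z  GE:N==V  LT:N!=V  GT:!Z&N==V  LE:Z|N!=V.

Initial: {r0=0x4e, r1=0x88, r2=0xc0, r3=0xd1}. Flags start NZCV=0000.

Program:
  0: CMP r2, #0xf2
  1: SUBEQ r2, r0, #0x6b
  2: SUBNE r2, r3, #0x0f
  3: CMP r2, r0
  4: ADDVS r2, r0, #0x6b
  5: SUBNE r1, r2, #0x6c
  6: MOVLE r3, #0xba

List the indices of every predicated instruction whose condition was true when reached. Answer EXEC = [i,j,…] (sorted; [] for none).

[0] flags=1000 → (cmp)
[1] flags=1000 EQ?F → skip
[2] flags=1000 NE?T → r2=0xc2
[3] flags=0011 → (cmp)
[4] flags=0011 VS?T → r2=0xb9
[5] flags=0011 NE?T → r1=0x4d
[6] flags=0011 LE?T → r3=0xba

EXEC = [2,4,5,6]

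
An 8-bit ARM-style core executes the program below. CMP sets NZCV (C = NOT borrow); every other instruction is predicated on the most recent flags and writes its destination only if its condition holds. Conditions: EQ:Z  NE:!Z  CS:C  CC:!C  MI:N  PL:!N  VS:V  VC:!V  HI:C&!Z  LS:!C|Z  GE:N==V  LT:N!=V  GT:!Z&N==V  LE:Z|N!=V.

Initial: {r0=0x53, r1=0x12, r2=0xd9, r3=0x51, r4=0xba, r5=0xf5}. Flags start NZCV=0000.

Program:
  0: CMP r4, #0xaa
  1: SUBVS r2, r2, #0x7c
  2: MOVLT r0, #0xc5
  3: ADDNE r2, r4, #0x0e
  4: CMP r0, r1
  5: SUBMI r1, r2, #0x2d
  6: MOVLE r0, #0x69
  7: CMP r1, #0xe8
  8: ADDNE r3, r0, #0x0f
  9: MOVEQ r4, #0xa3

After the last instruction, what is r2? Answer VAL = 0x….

[0] flags=0010 → (cmp)
[1] flags=0010 VS?F → skip
[2] flags=0010 LT?F → skip
[3] flags=0010 NE?T → r2=0xc8
[4] flags=0010 → (cmp)
[5] flags=0010 MI?F → skip
[6] flags=0010 LE?F → skip
[7] flags=0000 → (cmp)
[8] flags=0000 NE?T → r3=0x62
[9] flags=0000 EQ?F → skip

VAL = 0xc8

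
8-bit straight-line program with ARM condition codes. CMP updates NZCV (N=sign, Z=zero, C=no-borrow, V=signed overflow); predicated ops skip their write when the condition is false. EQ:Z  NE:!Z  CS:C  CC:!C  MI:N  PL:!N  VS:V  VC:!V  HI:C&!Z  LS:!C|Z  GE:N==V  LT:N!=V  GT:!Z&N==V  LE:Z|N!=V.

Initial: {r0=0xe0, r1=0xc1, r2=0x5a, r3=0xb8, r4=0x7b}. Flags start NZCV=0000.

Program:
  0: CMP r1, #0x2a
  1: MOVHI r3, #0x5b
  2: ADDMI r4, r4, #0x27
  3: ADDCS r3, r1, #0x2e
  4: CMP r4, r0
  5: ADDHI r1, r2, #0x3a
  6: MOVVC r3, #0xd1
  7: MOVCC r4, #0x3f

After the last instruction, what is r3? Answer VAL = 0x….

0: ✓ CMP  NZCV=1010
1: ✓ MOVHI  r3←0x5b
2: ✓ ADDMI  r4←0xa2
3: ✓ ADDCS  r3←0xef
4: ✓ CMP  NZCV=1000
5: · ADDHI
6: ✓ MOVVC  r3←0xd1
7: ✓ MOVCC  r4←0x3f

VAL = 0xd1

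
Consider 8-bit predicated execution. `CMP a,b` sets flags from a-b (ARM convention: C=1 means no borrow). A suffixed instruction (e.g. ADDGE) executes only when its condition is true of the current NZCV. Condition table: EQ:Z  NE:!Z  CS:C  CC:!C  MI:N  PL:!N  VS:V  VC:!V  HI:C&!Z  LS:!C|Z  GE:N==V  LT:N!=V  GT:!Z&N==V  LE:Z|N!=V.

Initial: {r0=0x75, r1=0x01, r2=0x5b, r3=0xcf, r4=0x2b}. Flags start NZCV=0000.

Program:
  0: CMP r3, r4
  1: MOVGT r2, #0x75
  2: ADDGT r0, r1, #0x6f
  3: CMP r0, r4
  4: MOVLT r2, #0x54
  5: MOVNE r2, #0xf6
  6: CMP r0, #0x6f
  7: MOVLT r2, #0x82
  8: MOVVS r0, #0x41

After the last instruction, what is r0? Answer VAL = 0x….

0: ✓ CMP  NZCV=1010
1: · MOVGT
2: · ADDGT
3: ✓ CMP  NZCV=0010
4: · MOVLT
5: ✓ MOVNE  r2←0xf6
6: ✓ CMP  NZCV=0010
7: · MOVLT
8: · MOVVS

VAL = 0x75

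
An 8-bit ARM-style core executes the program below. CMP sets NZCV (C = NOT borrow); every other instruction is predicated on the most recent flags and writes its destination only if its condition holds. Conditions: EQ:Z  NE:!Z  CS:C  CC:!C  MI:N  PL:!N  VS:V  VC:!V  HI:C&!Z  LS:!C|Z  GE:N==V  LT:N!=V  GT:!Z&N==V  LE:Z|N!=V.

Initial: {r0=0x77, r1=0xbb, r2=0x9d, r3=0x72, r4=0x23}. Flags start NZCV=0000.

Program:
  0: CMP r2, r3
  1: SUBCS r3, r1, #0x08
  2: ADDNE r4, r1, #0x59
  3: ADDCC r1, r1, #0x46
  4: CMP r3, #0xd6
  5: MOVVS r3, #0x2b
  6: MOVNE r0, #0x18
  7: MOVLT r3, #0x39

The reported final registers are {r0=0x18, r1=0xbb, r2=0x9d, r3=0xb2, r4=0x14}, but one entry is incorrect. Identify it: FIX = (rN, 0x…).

FIX = (r3, 0x39)

[0] flags=0011 → (cmp)
[1] flags=0011 CS?T → r3=0xb3
[2] flags=0011 NE?T → r4=0x14
[3] flags=0011 CC?F → skip
[4] flags=1000 → (cmp)
[5] flags=1000 VS?F → skip
[6] flags=1000 NE?T → r0=0x18
[7] flags=1000 LT?T → r3=0x39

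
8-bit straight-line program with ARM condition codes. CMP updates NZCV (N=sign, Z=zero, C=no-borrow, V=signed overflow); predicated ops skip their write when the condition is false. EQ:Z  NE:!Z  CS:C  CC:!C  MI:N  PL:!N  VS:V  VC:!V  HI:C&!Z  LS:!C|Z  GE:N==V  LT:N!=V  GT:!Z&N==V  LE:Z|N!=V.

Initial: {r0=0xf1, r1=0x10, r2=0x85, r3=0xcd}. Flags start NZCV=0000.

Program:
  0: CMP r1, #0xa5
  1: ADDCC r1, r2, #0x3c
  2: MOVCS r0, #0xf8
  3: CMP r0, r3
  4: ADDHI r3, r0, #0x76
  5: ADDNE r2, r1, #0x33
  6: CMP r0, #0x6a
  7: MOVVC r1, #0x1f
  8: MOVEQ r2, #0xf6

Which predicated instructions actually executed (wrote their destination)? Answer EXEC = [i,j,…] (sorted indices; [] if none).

EXEC = [1,4,5,7]

[0] flags=0000 → (cmp)
[1] flags=0000 CC?T → r1=0xc1
[2] flags=0000 CS?F → skip
[3] flags=0010 → (cmp)
[4] flags=0010 HI?T → r3=0x67
[5] flags=0010 NE?T → r2=0xf4
[6] flags=1010 → (cmp)
[7] flags=1010 VC?T → r1=0x1f
[8] flags=1010 EQ?F → skip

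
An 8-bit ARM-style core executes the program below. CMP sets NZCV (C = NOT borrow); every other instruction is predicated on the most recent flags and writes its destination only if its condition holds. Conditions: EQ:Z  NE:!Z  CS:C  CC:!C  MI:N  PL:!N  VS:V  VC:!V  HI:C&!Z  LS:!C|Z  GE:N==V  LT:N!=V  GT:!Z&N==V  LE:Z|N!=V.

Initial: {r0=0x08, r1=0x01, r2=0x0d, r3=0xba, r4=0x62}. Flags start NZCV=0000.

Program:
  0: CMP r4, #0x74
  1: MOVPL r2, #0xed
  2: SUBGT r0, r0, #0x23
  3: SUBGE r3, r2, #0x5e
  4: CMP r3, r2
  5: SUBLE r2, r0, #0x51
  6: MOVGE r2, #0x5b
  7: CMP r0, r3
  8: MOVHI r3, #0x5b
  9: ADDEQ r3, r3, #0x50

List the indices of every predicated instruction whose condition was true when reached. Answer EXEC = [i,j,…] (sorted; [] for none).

[0] flags=1000 → (cmp)
[1] flags=1000 PL?F → skip
[2] flags=1000 GT?F → skip
[3] flags=1000 GE?F → skip
[4] flags=1010 → (cmp)
[5] flags=1010 LE?T → r2=0xb7
[6] flags=1010 GE?F → skip
[7] flags=0000 → (cmp)
[8] flags=0000 HI?F → skip
[9] flags=0000 EQ?F → skip

EXEC = [5]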